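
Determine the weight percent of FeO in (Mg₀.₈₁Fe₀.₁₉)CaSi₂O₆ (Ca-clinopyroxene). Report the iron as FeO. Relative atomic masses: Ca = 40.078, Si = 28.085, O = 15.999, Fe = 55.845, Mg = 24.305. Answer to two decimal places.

6.13 wt%

Formula mass = 222.540 g/mol.
0.19 Fe → 0.1900 mol FeO per formula unit; M(FeO) = 71.844, so FeO mass = 13.650 g.
13.650/222.540 × 100 = 6.13 wt%.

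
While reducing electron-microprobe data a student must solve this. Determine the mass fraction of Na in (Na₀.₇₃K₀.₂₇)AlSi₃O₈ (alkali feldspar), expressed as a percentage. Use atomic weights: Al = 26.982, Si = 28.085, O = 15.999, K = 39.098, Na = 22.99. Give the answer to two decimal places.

6.30 wt%

M((Na₀.₇₃K₀.₂₇)AlSi₃O₈) = 266.568 g/mol.
Na contributes 0.73 × 22.99 = 16.783 g per mole.
16.783/266.568 = 0.0630 → 6.30%.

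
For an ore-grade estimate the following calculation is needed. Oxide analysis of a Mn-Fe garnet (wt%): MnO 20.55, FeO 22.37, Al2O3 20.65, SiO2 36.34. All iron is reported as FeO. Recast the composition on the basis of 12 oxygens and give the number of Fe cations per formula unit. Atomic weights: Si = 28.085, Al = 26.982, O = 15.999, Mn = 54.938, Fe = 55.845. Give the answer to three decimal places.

20.55 wt% MnO ÷ 70.937 g/mol = 0.28969 mol, giving 0.28969 Mn and 0.28969 O.
22.37 wt% FeO ÷ 71.844 g/mol = 0.31137 mol, giving 0.31137 Fe and 0.31137 O.
20.65 wt% Al2O3 ÷ 101.961 g/mol = 0.20253 mol, giving 0.40506 Al and 0.60759 O.
36.34 wt% SiO2 ÷ 60.083 g/mol = 0.60483 mol, giving 0.60483 Si and 1.20966 O.
Oxygen sums to 2.41831; scaling by 12/2.41831 = 4.96214 puts the formula on 12 O.
Fe: 0.31137 × 4.96214 = 1.545 atoms per formula unit.

1.545 Fe apfu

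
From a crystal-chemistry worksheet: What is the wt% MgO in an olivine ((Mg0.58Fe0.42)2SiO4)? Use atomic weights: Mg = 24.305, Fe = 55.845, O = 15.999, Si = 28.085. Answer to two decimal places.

Molar mass of (Mg0.58Fe0.42)2SiO4 = 1.16×24.305 + 0.84×55.845 + 1×28.085 + 4×15.999 = 167.185 g/mol.
Each formula unit contains 1.16 Mg, equivalent to 1.16/1 = 1.1600 mol MgO.
M(MgO) = 1×24.305 + 1×15.999 = 40.304 g/mol.
Mass of MgO per formula unit = 1.1600 × 40.304 = 46.753 g.
MgO wt% = 46.753 / 167.185 × 100 = 27.96%.

27.96 wt%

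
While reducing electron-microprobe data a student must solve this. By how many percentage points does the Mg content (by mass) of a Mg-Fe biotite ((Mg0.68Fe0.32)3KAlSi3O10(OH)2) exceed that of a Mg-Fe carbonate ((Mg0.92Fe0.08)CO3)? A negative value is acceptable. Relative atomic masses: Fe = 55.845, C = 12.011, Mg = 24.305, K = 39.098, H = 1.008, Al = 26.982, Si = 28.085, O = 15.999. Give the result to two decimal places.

M((Mg0.68Fe0.32)3KAlSi3O10(OH)2) = 447.532 g/mol, so wt% Mg = 49.582/447.532 × 100 = 11.08%.
M((Mg0.92Fe0.08)CO3) = 86.836 g/mol, so wt% Mg = 22.361/86.836 × 100 = 25.75%.
11.08 − 25.75 = -14.67 pp.

-14.67 percentage points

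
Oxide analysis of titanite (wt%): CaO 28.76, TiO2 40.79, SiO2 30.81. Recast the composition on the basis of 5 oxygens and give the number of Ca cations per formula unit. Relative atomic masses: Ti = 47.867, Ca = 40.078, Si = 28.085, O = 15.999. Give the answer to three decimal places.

1.002 Ca apfu

CaO: 28.76/56.077 = 0.51287 mol → 0.51287 mol Ca, 0.51287 mol O.
TiO2: 40.79/79.865 = 0.51074 mol → 0.51074 mol Ti, 1.02148 mol O.
SiO2: 30.81/60.083 = 0.51279 mol → 0.51279 mol Si, 1.02558 mol O.
Total oxygen = 2.55993 mol. Normalization factor = 5/2.55993 = 1.95318.
Ca per 5 O = 0.51287 × 1.95318 = 1.002.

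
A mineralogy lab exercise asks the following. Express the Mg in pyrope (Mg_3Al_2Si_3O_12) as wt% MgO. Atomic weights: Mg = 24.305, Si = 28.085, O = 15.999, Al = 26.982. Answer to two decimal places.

M(Mg_3Al_2Si_3O_12) = 403.122 g/mol; M(MgO) = 40.304 g/mol.
Moles MgO per formula unit = 3 Mg ÷ 1 = 3.0000.
MgO fraction = (3.0000 × 40.304) / 403.122 = 120.912/403.122 = 0.2999.

29.99 wt%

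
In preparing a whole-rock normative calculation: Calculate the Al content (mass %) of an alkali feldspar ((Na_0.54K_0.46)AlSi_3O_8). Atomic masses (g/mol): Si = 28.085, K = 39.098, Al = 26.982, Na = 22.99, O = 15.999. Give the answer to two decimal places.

Formula mass = 0.54×22.99 + 0.46×39.098 + 1×26.982 + 3×28.085 + 8×15.999 = 269.629 g/mol, of which 26.982 g is Al.
So Al makes up 26.982/269.629 = 0.1001 of the mass, i.e. 10.01%.

10.01 mass %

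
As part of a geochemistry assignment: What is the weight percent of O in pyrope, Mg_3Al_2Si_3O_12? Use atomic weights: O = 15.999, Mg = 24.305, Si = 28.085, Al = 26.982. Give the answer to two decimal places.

47.63 weight percent

Molar mass of Mg_3Al_2Si_3O_12: 3*24.305 + 2*26.982 + 3*28.085 + 12*15.999 = 403.122 g/mol.
Mass of O per formula unit: 12 × 15.999 = 191.988 g.
Weight fraction O = 191.988 / 403.122 = 0.4763.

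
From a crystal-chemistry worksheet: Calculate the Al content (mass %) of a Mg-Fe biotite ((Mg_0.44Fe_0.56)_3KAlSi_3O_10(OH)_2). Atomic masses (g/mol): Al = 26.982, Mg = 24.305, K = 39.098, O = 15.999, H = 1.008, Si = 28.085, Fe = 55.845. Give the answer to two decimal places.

M((Mg_0.44Fe_0.56)_3KAlSi_3O_10(OH)_2) = 470.241 g/mol.
Al contributes 1 × 26.982 = 26.982 g per mole.
26.982/470.241 = 0.0574 → 5.74%.

5.74 mass %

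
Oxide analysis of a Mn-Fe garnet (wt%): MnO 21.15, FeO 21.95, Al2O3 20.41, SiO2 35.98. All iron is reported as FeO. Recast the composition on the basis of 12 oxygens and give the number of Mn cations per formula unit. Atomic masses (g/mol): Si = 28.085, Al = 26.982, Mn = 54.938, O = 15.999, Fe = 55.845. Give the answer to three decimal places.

1.490 Mn apfu

MnO: 21.15/70.937 = 0.29815 mol → 0.29815 mol Mn, 0.29815 mol O.
FeO: 21.95/71.844 = 0.30552 mol → 0.30552 mol Fe, 0.30552 mol O.
Al2O3: 20.41/101.961 = 0.20017 mol → 0.40034 mol Al, 0.60051 mol O.
SiO2: 35.98/60.083 = 0.59884 mol → 0.59884 mol Si, 1.19768 mol O.
Total oxygen = 2.40186 mol. Normalization factor = 12/2.40186 = 4.99613.
Mn per 12 O = 0.29815 × 4.99613 = 1.490.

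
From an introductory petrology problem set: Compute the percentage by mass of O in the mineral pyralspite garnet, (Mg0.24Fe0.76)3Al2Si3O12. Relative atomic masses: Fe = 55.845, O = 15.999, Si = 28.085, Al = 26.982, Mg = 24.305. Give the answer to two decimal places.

40.42 weight percent

M((Mg0.24Fe0.76)3Al2Si3O12) = 475.033 g/mol.
O contributes 12 × 15.999 = 191.988 g per mole.
191.988/475.033 = 0.4042 → 40.42%.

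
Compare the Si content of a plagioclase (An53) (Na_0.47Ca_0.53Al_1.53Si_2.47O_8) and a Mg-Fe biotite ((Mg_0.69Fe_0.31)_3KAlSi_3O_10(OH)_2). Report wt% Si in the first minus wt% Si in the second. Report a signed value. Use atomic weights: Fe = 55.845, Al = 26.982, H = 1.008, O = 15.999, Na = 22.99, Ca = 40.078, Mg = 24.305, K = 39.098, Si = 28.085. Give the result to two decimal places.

M(Na_0.47Ca_0.53Al_1.53Si_2.47O_8) = 270.691 g/mol, so wt% Si = 69.370/270.691 × 100 = 25.63%.
M((Mg_0.69Fe_0.31)_3KAlSi_3O_10(OH)_2) = 446.586 g/mol, so wt% Si = 84.255/446.586 × 100 = 18.87%.
25.63 − 18.87 = 6.76 pp.

6.76 percentage points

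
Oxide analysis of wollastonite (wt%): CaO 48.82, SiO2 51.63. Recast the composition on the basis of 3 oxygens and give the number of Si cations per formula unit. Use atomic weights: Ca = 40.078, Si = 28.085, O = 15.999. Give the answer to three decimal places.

CaO (M=56.077): mol = 0.87059; Ca = 0.87059, O = 0.87059.
SiO2 (M=60.083): mol = 0.85931; Si = 0.85931, O = 1.71862.
ΣO = 2.58921; factor = 3/ΣO = 1.15865.
Si apfu = 0.85931 × 1.15865 = 0.996.

0.996 Si apfu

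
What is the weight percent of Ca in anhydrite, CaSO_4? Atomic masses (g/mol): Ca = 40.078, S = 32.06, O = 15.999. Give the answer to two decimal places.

Molar mass of CaSO_4: 1×40.078 + 1×32.06 + 4×15.999 = 136.134 g/mol.
Mass of Ca per formula unit: 1 × 40.078 = 40.078 g.
Weight fraction Ca = 40.078 / 136.134 = 0.2944.

29.44 wt%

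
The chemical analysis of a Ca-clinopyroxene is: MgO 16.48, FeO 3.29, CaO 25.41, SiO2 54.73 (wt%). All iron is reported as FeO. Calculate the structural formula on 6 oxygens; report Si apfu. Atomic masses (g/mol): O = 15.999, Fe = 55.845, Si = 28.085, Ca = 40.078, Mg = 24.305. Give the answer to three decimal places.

2.002 Si apfu

MgO (M=40.304): mol = 0.40889; Mg = 0.40889, O = 0.40889.
FeO (M=71.844): mol = 0.04579; Fe = 0.04579, O = 0.04579.
CaO (M=56.077): mol = 0.45313; Ca = 0.45313, O = 0.45313.
SiO2 (M=60.083): mol = 0.91091; Si = 0.91091, O = 1.82182.
ΣO = 2.72963; factor = 6/ΣO = 2.19810.
Si apfu = 0.91091 × 2.19810 = 2.002.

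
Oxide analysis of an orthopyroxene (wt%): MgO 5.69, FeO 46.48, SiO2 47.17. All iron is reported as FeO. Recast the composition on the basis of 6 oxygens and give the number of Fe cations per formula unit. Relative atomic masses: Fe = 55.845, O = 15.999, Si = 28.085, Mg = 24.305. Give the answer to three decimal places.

1.646 Fe apfu

MgO (M=40.304): mol = 0.14118; Mg = 0.14118, O = 0.14118.
FeO (M=71.844): mol = 0.64696; Fe = 0.64696, O = 0.64696.
SiO2 (M=60.083): mol = 0.78508; Si = 0.78508, O = 1.57016.
ΣO = 2.35830; factor = 6/ΣO = 2.54421.
Fe apfu = 0.64696 × 2.54421 = 1.646.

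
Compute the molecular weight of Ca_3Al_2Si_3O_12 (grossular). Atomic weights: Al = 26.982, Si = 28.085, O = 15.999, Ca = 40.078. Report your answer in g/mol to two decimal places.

450.44 g/mol

M = 3*40.078 + 2*26.982 + 3*28.085 + 12*15.999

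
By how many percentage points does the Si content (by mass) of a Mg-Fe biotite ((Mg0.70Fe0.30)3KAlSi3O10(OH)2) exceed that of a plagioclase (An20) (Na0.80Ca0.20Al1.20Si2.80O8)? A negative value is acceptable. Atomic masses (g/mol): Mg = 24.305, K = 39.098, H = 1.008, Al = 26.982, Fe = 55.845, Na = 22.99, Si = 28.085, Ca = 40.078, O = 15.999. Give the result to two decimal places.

-10.72 percentage points

M((Mg0.70Fe0.30)3KAlSi3O10(OH)2) = 445.640 g/mol, so wt% Si = 84.255/445.640 × 100 = 18.91%.
M(Na0.80Ca0.20Al1.20Si2.80O8) = 265.416 g/mol, so wt% Si = 78.638/265.416 × 100 = 29.63%.
18.91 − 29.63 = -10.72 pp.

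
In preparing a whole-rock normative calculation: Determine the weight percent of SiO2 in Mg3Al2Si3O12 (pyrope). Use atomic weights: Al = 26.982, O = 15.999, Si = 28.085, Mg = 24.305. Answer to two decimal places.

44.71 wt%

M(Mg3Al2Si3O12) = 403.122 g/mol; M(SiO2) = 60.083 g/mol.
Moles SiO2 per formula unit = 3 Si ÷ 1 = 3.0000.
SiO2 fraction = (3.0000 × 60.083) / 403.122 = 180.249/403.122 = 0.4471.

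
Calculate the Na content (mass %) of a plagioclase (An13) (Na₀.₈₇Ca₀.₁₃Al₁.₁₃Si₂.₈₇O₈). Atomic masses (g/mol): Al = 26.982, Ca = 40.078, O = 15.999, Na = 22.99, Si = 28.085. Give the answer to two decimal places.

Molar mass of Na₀.₈₇Ca₀.₁₃Al₁.₁₃Si₂.₈₇O₈: 0.87·22.99 + 0.13·40.078 + 1.13·26.982 + 2.87·28.085 + 8·15.999 = 264.297 g/mol.
Mass of Na per formula unit: 0.87 × 22.99 = 20.001 g.
Weight fraction Na = 20.001 / 264.297 = 0.0757.

7.57 mass %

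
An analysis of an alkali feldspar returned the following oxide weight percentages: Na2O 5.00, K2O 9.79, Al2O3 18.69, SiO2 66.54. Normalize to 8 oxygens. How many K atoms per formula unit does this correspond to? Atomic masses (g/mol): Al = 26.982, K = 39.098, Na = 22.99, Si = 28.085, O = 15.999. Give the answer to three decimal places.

0.564 K apfu

Na2O: 5.00/61.979 = 0.08067 mol → 0.16134 mol Na, 0.08067 mol O.
K2O: 9.79/94.195 = 0.10393 mol → 0.20786 mol K, 0.10393 mol O.
Al2O3: 18.69/101.961 = 0.18331 mol → 0.36662 mol Al, 0.54993 mol O.
SiO2: 66.54/60.083 = 1.10747 mol → 1.10747 mol Si, 2.21494 mol O.
Total oxygen = 2.94947 mol. Normalization factor = 8/2.94947 = 2.71235.
K per 8 O = 0.20786 × 2.71235 = 0.564.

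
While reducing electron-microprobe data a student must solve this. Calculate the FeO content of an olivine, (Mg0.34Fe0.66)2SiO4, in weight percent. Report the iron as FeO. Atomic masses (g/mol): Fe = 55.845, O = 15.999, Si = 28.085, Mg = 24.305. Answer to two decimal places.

52.01 wt%

M((Mg0.34Fe0.66)2SiO4) = 182.324 g/mol; M(FeO) = 71.844 g/mol.
Moles FeO per formula unit = 1.32 Fe ÷ 1 = 1.3200.
FeO fraction = (1.3200 × 71.844) / 182.324 = 94.834/182.324 = 0.5201.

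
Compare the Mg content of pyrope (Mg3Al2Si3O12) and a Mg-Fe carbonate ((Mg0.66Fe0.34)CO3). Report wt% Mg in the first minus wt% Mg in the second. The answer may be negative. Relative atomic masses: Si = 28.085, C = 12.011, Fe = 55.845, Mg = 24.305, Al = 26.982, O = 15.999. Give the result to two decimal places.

1.21 percentage points

M(Mg3Al2Si3O12) = 403.122 g/mol, so wt% Mg = 72.915/403.122 × 100 = 18.09%.
M((Mg0.66Fe0.34)CO3) = 95.037 g/mol, so wt% Mg = 16.041/95.037 × 100 = 16.88%.
18.09 − 16.88 = 1.21 pp.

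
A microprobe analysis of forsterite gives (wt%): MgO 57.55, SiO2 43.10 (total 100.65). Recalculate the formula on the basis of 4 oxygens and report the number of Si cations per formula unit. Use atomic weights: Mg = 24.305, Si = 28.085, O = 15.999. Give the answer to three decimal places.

MgO: 57.55/40.304 = 1.42790 mol → 1.42790 mol Mg, 1.42790 mol O.
SiO2: 43.10/60.083 = 0.71734 mol → 0.71734 mol Si, 1.43468 mol O.
Total oxygen = 2.86258 mol. Normalization factor = 4/2.86258 = 1.39734.
Si per 4 O = 0.71734 × 1.39734 = 1.002.

1.002 Si apfu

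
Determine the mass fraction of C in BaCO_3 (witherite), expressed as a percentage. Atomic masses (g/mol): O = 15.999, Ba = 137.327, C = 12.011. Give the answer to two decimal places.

M(BaCO_3) = 197.335 g/mol.
C contributes 1 × 12.011 = 12.011 g per mole.
12.011/197.335 = 0.0609 → 6.09%.

6.09 mass %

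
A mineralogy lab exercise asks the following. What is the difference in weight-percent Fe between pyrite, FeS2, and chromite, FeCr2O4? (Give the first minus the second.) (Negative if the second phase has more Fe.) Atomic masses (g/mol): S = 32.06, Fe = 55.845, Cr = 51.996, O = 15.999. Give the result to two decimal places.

21.60 percentage points

M(FeS2) = 119.965 g/mol, so wt% Fe = 55.845/119.965 × 100 = 46.55%.
M(FeCr2O4) = 223.833 g/mol, so wt% Fe = 55.845/223.833 × 100 = 24.95%.
46.55 − 24.95 = 21.60 pp.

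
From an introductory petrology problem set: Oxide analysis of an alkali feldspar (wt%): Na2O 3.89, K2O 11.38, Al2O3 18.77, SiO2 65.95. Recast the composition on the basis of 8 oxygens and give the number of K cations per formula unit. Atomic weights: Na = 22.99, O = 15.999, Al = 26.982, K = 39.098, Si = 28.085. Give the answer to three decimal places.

3.89 wt% Na2O ÷ 61.979 g/mol = 0.06276 mol, giving 0.12552 Na and 0.06276 O.
11.38 wt% K2O ÷ 94.195 g/mol = 0.12081 mol, giving 0.24162 K and 0.12081 O.
18.77 wt% Al2O3 ÷ 101.961 g/mol = 0.18409 mol, giving 0.36818 Al and 0.55227 O.
65.95 wt% SiO2 ÷ 60.083 g/mol = 1.09765 mol, giving 1.09765 Si and 2.19530 O.
Oxygen sums to 2.93114; scaling by 8/2.93114 = 2.72931 puts the formula on 8 O.
K: 0.24162 × 2.72931 = 0.659 atoms per formula unit.

0.659 K apfu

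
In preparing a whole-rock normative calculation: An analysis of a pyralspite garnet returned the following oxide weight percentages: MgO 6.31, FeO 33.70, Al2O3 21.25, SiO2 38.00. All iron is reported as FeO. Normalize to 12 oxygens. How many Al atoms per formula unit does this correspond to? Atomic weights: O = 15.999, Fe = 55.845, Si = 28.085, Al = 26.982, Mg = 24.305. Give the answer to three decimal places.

1.988 Al apfu

6.31 wt% MgO ÷ 40.304 g/mol = 0.15656 mol, giving 0.15656 Mg and 0.15656 O.
33.70 wt% FeO ÷ 71.844 g/mol = 0.46907 mol, giving 0.46907 Fe and 0.46907 O.
21.25 wt% Al2O3 ÷ 101.961 g/mol = 0.20841 mol, giving 0.41682 Al and 0.62523 O.
38.00 wt% SiO2 ÷ 60.083 g/mol = 0.63246 mol, giving 0.63246 Si and 1.26492 O.
Oxygen sums to 2.51578; scaling by 12/2.51578 = 4.76989 puts the formula on 12 O.
Al: 0.41682 × 4.76989 = 1.988 atoms per formula unit.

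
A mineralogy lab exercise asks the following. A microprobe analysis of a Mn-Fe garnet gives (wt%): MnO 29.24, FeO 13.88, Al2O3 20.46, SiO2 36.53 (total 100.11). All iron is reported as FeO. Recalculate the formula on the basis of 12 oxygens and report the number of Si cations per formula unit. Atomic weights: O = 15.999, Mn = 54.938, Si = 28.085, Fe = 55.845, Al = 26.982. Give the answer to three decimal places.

MnO (M=70.937): mol = 0.41220; Mn = 0.41220, O = 0.41220.
FeO (M=71.844): mol = 0.19320; Fe = 0.19320, O = 0.19320.
Al2O3 (M=101.961): mol = 0.20066; Al = 0.40132, O = 0.60198.
SiO2 (M=60.083): mol = 0.60799; Si = 0.60799, O = 1.21598.
ΣO = 2.42336; factor = 12/ΣO = 4.95180.
Si apfu = 0.60799 × 4.95180 = 3.011.

3.011 Si apfu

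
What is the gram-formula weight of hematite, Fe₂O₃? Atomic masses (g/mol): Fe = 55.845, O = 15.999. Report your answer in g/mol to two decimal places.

Fe: 2 × 55.845 = 111.6900
O: 3 × 15.999 = 47.9970
Summing the contributions gives the formula mass.

159.69 g/mol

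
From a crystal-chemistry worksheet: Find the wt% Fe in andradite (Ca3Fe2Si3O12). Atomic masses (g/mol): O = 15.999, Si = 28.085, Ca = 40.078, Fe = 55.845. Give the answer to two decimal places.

21.98 wt%

Formula mass = 3×40.078 + 2×55.845 + 3×28.085 + 12×15.999 = 508.167 g/mol, of which 111.690 g is Fe.
So Fe makes up 111.690/508.167 = 0.2198 of the mass, i.e. 21.98%.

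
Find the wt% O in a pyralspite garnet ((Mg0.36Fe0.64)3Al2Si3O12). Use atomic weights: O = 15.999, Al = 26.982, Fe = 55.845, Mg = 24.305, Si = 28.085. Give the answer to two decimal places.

41.41 wt%

M((Mg0.36Fe0.64)3Al2Si3O12) = 463.679 g/mol.
O contributes 12 × 15.999 = 191.988 g per mole.
191.988/463.679 = 0.4141 → 41.41%.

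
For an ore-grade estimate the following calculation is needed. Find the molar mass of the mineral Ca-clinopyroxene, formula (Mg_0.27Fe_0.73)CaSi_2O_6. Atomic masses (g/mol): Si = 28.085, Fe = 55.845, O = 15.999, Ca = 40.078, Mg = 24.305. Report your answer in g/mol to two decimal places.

The formula mass is the sum 0.27·24.305 + 0.73·55.845 + 1·40.078 + 2·28.085 + 6·15.999.

239.57 g/mol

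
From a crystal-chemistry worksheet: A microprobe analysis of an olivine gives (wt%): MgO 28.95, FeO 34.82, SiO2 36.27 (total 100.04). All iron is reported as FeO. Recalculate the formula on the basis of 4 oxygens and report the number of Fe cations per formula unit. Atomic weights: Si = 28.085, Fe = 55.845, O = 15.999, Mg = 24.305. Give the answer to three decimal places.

MgO (M=40.304): mol = 0.71829; Mg = 0.71829, O = 0.71829.
FeO (M=71.844): mol = 0.48466; Fe = 0.48466, O = 0.48466.
SiO2 (M=60.083): mol = 0.60366; Si = 0.60366, O = 1.20732.
ΣO = 2.41027; factor = 4/ΣO = 1.65957.
Fe apfu = 0.48466 × 1.65957 = 0.804.

0.804 Fe apfu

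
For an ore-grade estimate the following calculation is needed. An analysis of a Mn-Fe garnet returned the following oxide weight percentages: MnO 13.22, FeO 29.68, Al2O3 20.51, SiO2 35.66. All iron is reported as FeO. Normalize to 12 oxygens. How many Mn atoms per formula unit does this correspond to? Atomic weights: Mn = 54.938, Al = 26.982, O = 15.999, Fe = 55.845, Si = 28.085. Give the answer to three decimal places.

MnO (M=70.937): mol = 0.18636; Mn = 0.18636, O = 0.18636.
FeO (M=71.844): mol = 0.41312; Fe = 0.41312, O = 0.41312.
Al2O3 (M=101.961): mol = 0.20116; Al = 0.40232, O = 0.60348.
SiO2 (M=60.083): mol = 0.59351; Si = 0.59351, O = 1.18702.
ΣO = 2.38998; factor = 12/ΣO = 5.02096.
Mn apfu = 0.18636 × 5.02096 = 0.936.

0.936 Mn apfu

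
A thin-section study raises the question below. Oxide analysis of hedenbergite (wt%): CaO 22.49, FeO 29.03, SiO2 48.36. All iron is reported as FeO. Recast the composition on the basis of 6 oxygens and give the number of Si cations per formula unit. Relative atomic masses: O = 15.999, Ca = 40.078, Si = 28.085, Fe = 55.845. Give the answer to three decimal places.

22.49 wt% CaO ÷ 56.077 g/mol = 0.40106 mol, giving 0.40106 Ca and 0.40106 O.
29.03 wt% FeO ÷ 71.844 g/mol = 0.40407 mol, giving 0.40407 Fe and 0.40407 O.
48.36 wt% SiO2 ÷ 60.083 g/mol = 0.80489 mol, giving 0.80489 Si and 1.60978 O.
Oxygen sums to 2.41491; scaling by 6/2.41491 = 2.48456 puts the formula on 6 O.
Si: 0.80489 × 2.48456 = 2.000 atoms per formula unit.

2.000 Si apfu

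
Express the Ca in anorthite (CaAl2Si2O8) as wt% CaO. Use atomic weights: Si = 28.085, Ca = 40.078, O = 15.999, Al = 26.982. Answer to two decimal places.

Formula mass = 278.204 g/mol.
1 Ca → 1.0000 mol CaO per formula unit; M(CaO) = 56.077, so CaO mass = 56.077 g.
56.077/278.204 × 100 = 20.16 wt%.

20.16 wt%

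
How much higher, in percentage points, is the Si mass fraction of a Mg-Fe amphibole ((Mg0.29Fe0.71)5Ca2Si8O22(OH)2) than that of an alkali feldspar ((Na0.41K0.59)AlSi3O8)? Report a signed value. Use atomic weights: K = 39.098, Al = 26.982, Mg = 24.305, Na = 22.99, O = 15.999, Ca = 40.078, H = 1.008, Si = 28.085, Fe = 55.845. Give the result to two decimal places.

-6.70 percentage points

Si in (Mg0.29Fe0.71)5Ca2Si8O22(OH)2: molar mass 924.320 g/mol; 8×28.085 = 224.680 g → 24.31 wt%.
Si in (Na0.41K0.59)AlSi3O8: molar mass 271.723 g/mol; 3×28.085 = 84.255 g → 31.01 wt%.
Difference = 24.31 − 31.01 = -6.70 percentage points.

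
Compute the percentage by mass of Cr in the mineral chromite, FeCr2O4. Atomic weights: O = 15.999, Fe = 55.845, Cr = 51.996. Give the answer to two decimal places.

46.46 weight percent

Molar mass of FeCr2O4: 1*55.845 + 2*51.996 + 4*15.999 = 223.833 g/mol.
Mass of Cr per formula unit: 2 × 51.996 = 103.992 g.
Weight fraction Cr = 103.992 / 223.833 = 0.4646.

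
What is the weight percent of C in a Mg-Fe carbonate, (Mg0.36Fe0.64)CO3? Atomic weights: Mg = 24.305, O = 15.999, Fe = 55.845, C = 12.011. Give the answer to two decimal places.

11.49 mass %

M((Mg0.36Fe0.64)CO3) = 104.499 g/mol.
C contributes 1 × 12.011 = 12.011 g per mole.
12.011/104.499 = 0.1149 → 11.49%.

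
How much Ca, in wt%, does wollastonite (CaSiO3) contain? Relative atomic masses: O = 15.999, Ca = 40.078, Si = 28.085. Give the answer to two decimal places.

Formula mass = 1*40.078 + 1*28.085 + 3*15.999 = 116.160 g/mol, of which 40.078 g is Ca.
So Ca makes up 40.078/116.160 = 0.3450 of the mass, i.e. 34.50%.

34.50 wt%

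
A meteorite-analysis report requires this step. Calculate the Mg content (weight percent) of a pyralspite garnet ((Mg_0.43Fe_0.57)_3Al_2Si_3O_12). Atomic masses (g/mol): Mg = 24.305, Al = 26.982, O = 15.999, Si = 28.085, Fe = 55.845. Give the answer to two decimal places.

Molar mass of (Mg_0.43Fe_0.57)_3Al_2Si_3O_12: 1.29*24.305 + 1.71*55.845 + 2*26.982 + 3*28.085 + 12*15.999 = 457.055 g/mol.
Mass of Mg per formula unit: 1.29 × 24.305 = 31.353 g.
Weight fraction Mg = 31.353 / 457.055 = 0.0686.

6.86 weight percent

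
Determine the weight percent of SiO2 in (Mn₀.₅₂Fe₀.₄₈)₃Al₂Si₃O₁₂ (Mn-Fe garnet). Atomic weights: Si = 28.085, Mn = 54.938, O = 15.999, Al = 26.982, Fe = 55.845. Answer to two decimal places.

36.32 wt%

M((Mn₀.₅₂Fe₀.₄₈)₃Al₂Si₃O₁₂) = 496.327 g/mol; M(SiO2) = 60.083 g/mol.
Moles SiO2 per formula unit = 3 Si ÷ 1 = 3.0000.
SiO2 fraction = (3.0000 × 60.083) / 496.327 = 180.249/496.327 = 0.3632.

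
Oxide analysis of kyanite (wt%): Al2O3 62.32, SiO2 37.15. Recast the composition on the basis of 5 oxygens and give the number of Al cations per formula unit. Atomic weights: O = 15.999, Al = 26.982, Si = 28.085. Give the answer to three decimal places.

Al2O3 (M=101.961): mol = 0.61121; Al = 1.22242, O = 1.83363.
SiO2 (M=60.083): mol = 0.61831; Si = 0.61831, O = 1.23662.
ΣO = 3.07025; factor = 5/ΣO = 1.62853.
Al apfu = 1.22242 × 1.62853 = 1.991.

1.991 Al apfu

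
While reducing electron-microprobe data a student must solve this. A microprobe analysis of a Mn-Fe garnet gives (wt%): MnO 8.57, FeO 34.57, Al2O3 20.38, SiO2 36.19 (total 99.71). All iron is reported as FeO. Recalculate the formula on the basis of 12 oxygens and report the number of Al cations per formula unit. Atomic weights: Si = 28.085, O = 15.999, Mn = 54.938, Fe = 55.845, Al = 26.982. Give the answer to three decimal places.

1.994 Al apfu

MnO (M=70.937): mol = 0.12081; Mn = 0.12081, O = 0.12081.
FeO (M=71.844): mol = 0.48118; Fe = 0.48118, O = 0.48118.
Al2O3 (M=101.961): mol = 0.19988; Al = 0.39976, O = 0.59964.
SiO2 (M=60.083): mol = 0.60233; Si = 0.60233, O = 1.20466.
ΣO = 2.40629; factor = 12/ΣO = 4.98693.
Al apfu = 0.39976 × 4.98693 = 1.994.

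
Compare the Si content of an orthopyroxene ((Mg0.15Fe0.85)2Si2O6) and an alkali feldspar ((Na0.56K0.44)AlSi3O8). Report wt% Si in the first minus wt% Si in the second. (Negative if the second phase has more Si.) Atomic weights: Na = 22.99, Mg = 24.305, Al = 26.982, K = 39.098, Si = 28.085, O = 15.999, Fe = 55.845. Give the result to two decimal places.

M((Mg0.15Fe0.85)2Si2O6) = 254.392 g/mol, so wt% Si = 56.170/254.392 × 100 = 22.08%.
M((Na0.56K0.44)AlSi3O8) = 269.307 g/mol, so wt% Si = 84.255/269.307 × 100 = 31.29%.
22.08 − 31.29 = -9.21 pp.

-9.21 percentage points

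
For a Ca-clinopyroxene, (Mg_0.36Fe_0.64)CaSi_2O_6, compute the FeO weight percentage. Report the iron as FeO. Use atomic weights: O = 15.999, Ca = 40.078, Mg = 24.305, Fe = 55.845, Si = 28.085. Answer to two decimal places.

M((Mg_0.36Fe_0.64)CaSi_2O_6) = 236.733 g/mol; M(FeO) = 71.844 g/mol.
Moles FeO per formula unit = 0.64 Fe ÷ 1 = 0.6400.
FeO fraction = (0.6400 × 71.844) / 236.733 = 45.980/236.733 = 0.1942.

19.42 wt%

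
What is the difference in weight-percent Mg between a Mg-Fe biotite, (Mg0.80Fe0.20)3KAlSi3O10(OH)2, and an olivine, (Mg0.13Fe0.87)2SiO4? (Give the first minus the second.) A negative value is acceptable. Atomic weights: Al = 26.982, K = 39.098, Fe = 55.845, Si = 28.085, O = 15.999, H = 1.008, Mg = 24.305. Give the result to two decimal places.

Mg in (Mg0.80Fe0.20)3KAlSi3O10(OH)2: molar mass 436.178 g/mol; 2.40×24.305 = 58.332 g → 13.37 wt%.
Mg in (Mg0.13Fe0.87)2SiO4: molar mass 195.571 g/mol; 0.26×24.305 = 6.319 g → 3.23 wt%.
Difference = 13.37 − 3.23 = 10.14 percentage points.

10.14 percentage points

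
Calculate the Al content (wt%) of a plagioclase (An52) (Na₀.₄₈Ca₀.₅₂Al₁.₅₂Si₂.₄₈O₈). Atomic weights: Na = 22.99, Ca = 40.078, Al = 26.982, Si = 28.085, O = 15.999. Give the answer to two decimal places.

M(Na₀.₄₈Ca₀.₅₂Al₁.₅₂Si₂.₄₈O₈) = 270.531 g/mol.
Al contributes 1.52 × 26.982 = 41.013 g per mole.
41.013/270.531 = 0.1516 → 15.16%.

15.16 wt%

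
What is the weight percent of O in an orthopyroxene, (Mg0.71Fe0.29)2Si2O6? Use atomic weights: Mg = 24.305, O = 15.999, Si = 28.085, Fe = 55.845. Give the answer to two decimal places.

43.82 wt%

Molar mass of (Mg0.71Fe0.29)2Si2O6: 1.42·24.305 + 0.58·55.845 + 2·28.085 + 6·15.999 = 219.067 g/mol.
Mass of O per formula unit: 6 × 15.999 = 95.994 g.
Weight fraction O = 95.994 / 219.067 = 0.4382.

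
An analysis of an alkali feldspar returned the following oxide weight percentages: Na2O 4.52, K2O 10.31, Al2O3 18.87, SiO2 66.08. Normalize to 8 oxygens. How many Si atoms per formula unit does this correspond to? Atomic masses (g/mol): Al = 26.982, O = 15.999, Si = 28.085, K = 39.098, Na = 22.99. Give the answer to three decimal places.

2.996 Si apfu

Na2O: 4.52/61.979 = 0.07293 mol → 0.14586 mol Na, 0.07293 mol O.
K2O: 10.31/94.195 = 0.10945 mol → 0.21890 mol K, 0.10945 mol O.
Al2O3: 18.87/101.961 = 0.18507 mol → 0.37014 mol Al, 0.55521 mol O.
SiO2: 66.08/60.083 = 1.09981 mol → 1.09981 mol Si, 2.19962 mol O.
Total oxygen = 2.93721 mol. Normalization factor = 8/2.93721 = 2.72367.
Si per 8 O = 1.09981 × 2.72367 = 2.996.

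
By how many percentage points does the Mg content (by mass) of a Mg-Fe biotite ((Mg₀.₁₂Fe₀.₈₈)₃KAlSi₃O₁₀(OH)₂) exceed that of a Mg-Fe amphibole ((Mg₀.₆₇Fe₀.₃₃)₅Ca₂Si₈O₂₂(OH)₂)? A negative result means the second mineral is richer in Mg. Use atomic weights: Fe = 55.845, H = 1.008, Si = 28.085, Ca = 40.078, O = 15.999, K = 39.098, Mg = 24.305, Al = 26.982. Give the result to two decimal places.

First mineral: 8.750 g Mg in 500.520 g formula = 1.75 wt% Mg.
Second mineral: 81.422 g Mg in 864.394 g formula = 9.42 wt% Mg.
1.75% − 9.42% gives a difference of -7.67 percentage points.

-7.67 percentage points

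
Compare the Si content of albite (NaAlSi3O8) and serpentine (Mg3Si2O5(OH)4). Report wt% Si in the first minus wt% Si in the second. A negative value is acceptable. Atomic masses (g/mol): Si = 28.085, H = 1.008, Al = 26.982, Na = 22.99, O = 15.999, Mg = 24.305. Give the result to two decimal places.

M(NaAlSi3O8) = 262.219 g/mol, so wt% Si = 84.255/262.219 × 100 = 32.13%.
M(Mg3Si2O5(OH)4) = 277.108 g/mol, so wt% Si = 56.170/277.108 × 100 = 20.27%.
32.13 − 20.27 = 11.86 pp.

11.86 percentage points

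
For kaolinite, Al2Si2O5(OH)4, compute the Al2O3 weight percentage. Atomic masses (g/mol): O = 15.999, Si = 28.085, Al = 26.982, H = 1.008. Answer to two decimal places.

Formula mass = 258.157 g/mol.
2 Al → 1.0000 mol Al2O3 per formula unit; M(Al2O3) = 101.961, so Al2O3 mass = 101.961 g.
101.961/258.157 × 100 = 39.50 wt%.

39.50 wt%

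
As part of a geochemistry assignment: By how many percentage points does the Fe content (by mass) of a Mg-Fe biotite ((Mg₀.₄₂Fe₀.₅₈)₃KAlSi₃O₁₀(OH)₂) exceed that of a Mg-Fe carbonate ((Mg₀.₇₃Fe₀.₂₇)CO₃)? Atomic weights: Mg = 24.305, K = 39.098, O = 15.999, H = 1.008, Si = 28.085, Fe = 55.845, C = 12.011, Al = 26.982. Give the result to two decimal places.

4.34 percentage points

First mineral: 97.170 g Fe in 472.134 g formula = 20.58 wt% Fe.
Second mineral: 15.078 g Fe in 92.829 g formula = 16.24 wt% Fe.
20.58% − 16.24% gives a difference of 4.34 percentage points.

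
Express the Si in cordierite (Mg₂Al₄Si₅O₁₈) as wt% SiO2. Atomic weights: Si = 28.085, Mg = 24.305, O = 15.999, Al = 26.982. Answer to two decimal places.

M(Mg₂Al₄Si₅O₁₈) = 584.945 g/mol; M(SiO2) = 60.083 g/mol.
Moles SiO2 per formula unit = 5 Si ÷ 1 = 5.0000.
SiO2 fraction = (5.0000 × 60.083) / 584.945 = 300.415/584.945 = 0.5136.

51.36 wt%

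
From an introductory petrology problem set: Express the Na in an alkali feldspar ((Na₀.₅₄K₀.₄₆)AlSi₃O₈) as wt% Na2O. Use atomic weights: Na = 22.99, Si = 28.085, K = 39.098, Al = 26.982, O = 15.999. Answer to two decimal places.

6.21 wt%

Formula mass = 269.629 g/mol.
0.54 Na → 0.2700 mol Na2O per formula unit; M(Na2O) = 61.979, so Na2O mass = 16.734 g.
16.734/269.629 × 100 = 6.21 wt%.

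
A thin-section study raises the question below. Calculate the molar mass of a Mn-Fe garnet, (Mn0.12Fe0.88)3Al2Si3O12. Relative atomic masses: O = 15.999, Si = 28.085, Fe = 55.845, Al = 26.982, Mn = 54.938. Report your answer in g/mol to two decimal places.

497.42 g/mol

The formula mass is the sum 0.36·54.938 + 2.64·55.845 + 2·26.982 + 3·28.085 + 12·15.999.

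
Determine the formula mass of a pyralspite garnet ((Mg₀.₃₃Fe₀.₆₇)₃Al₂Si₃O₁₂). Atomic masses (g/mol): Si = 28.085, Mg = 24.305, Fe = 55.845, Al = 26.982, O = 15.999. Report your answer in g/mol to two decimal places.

The formula mass is the sum 0.99*24.305 + 2.01*55.845 + 2*26.982 + 3*28.085 + 12*15.999.

466.52 g/mol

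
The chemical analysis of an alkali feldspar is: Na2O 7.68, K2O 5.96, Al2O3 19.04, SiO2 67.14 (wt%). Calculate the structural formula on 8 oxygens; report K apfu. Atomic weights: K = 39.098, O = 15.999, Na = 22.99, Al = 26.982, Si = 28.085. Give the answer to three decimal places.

0.339 K apfu

Na2O (M=61.979): mol = 0.12391; Na = 0.24782, O = 0.12391.
K2O (M=94.195): mol = 0.06327; K = 0.12654, O = 0.06327.
Al2O3 (M=101.961): mol = 0.18674; Al = 0.37348, O = 0.56022.
SiO2 (M=60.083): mol = 1.11745; Si = 1.11745, O = 2.23490.
ΣO = 2.98230; factor = 8/ΣO = 2.68249.
K apfu = 0.12654 × 2.68249 = 0.339.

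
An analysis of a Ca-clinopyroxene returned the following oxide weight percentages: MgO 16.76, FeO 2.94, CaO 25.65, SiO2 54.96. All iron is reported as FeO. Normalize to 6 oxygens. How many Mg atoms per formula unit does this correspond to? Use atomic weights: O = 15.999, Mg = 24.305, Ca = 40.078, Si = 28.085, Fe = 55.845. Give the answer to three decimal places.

MgO: 16.76/40.304 = 0.41584 mol → 0.41584 mol Mg, 0.41584 mol O.
FeO: 2.94/71.844 = 0.04092 mol → 0.04092 mol Fe, 0.04092 mol O.
CaO: 25.65/56.077 = 0.45741 mol → 0.45741 mol Ca, 0.45741 mol O.
SiO2: 54.96/60.083 = 0.91473 mol → 0.91473 mol Si, 1.82946 mol O.
Total oxygen = 2.74363 mol. Normalization factor = 6/2.74363 = 2.18688.
Mg per 6 O = 0.41584 × 2.18688 = 0.909.

0.909 Mg apfu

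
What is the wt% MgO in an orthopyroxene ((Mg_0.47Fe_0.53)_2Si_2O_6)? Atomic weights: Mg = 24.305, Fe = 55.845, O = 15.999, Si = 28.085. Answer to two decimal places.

16.18 wt%

Molar mass of (Mg_0.47Fe_0.53)_2Si_2O_6 = 0.94×24.305 + 1.06×55.845 + 2×28.085 + 6×15.999 = 234.206 g/mol.
Each formula unit contains 0.94 Mg, equivalent to 0.94/1 = 0.9400 mol MgO.
M(MgO) = 1×24.305 + 1×15.999 = 40.304 g/mol.
Mass of MgO per formula unit = 0.9400 × 40.304 = 37.886 g.
MgO wt% = 37.886 / 234.206 × 100 = 16.18%.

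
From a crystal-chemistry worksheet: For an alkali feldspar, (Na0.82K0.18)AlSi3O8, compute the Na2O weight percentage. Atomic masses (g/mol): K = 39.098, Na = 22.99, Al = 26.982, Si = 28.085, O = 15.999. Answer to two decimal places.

9.58 wt%

M((Na0.82K0.18)AlSi3O8) = 265.118 g/mol; M(Na2O) = 61.979 g/mol.
Moles Na2O per formula unit = 0.82 Na ÷ 2 = 0.4100.
Na2O fraction = (0.4100 × 61.979) / 265.118 = 25.411/265.118 = 0.0958.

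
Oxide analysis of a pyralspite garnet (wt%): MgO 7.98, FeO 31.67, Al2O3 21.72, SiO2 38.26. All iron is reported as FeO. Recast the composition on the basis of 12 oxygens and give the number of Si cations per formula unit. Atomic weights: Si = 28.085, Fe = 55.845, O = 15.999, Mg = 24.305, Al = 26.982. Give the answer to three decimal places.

7.98 wt% MgO ÷ 40.304 g/mol = 0.19800 mol, giving 0.19800 Mg and 0.19800 O.
31.67 wt% FeO ÷ 71.844 g/mol = 0.44082 mol, giving 0.44082 Fe and 0.44082 O.
21.72 wt% Al2O3 ÷ 101.961 g/mol = 0.21302 mol, giving 0.42604 Al and 0.63906 O.
38.26 wt% SiO2 ÷ 60.083 g/mol = 0.63679 mol, giving 0.63679 Si and 1.27358 O.
Oxygen sums to 2.55146; scaling by 12/2.55146 = 4.70319 puts the formula on 12 O.
Si: 0.63679 × 4.70319 = 2.995 atoms per formula unit.

2.995 Si apfu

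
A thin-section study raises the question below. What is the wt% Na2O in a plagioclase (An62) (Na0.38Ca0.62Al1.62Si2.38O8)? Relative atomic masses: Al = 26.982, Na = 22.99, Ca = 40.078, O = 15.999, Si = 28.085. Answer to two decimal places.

Molar mass of Na0.38Ca0.62Al1.62Si2.38O8 = 0.38·22.99 + 0.62·40.078 + 1.62·26.982 + 2.38·28.085 + 8·15.999 = 272.130 g/mol.
Each formula unit contains 0.38 Na, equivalent to 0.38/2 = 0.1900 mol Na2O.
M(Na2O) = 2×22.99 + 1×15.999 = 61.979 g/mol.
Mass of Na2O per formula unit = 0.1900 × 61.979 = 11.776 g.
Na2O wt% = 11.776 / 272.130 × 100 = 4.33%.

4.33 wt%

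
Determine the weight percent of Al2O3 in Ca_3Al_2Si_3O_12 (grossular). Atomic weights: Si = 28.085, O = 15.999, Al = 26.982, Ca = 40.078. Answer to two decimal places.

Formula mass = 450.441 g/mol.
2 Al → 1.0000 mol Al2O3 per formula unit; M(Al2O3) = 101.961, so Al2O3 mass = 101.961 g.
101.961/450.441 × 100 = 22.64 wt%.

22.64 wt%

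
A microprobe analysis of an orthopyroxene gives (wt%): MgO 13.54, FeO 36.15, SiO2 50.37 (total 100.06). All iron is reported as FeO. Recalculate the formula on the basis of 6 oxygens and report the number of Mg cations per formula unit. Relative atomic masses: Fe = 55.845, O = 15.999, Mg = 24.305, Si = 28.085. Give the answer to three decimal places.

13.54 wt% MgO ÷ 40.304 g/mol = 0.33595 mol, giving 0.33595 Mg and 0.33595 O.
36.15 wt% FeO ÷ 71.844 g/mol = 0.50317 mol, giving 0.50317 Fe and 0.50317 O.
50.37 wt% SiO2 ÷ 60.083 g/mol = 0.83834 mol, giving 0.83834 Si and 1.67668 O.
Oxygen sums to 2.51580; scaling by 6/2.51580 = 2.38493 puts the formula on 6 O.
Mg: 0.33595 × 2.38493 = 0.801 atoms per formula unit.

0.801 Mg apfu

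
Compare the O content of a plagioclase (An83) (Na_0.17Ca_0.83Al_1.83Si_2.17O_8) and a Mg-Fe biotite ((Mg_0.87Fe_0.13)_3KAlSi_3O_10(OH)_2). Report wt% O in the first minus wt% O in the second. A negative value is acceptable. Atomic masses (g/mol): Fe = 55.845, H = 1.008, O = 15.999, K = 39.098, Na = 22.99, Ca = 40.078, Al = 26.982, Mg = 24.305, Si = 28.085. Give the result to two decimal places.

M(Na_0.17Ca_0.83Al_1.83Si_2.17O_8) = 275.487 g/mol, so wt% O = 127.992/275.487 × 100 = 46.46%.
M((Mg_0.87Fe_0.13)_3KAlSi_3O_10(OH)_2) = 429.555 g/mol, so wt% O = 191.988/429.555 × 100 = 44.69%.
46.46 − 44.69 = 1.77 pp.

1.77 percentage points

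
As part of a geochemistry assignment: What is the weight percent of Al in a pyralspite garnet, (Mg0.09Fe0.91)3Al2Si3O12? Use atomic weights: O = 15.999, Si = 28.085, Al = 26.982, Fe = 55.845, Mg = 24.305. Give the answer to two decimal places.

11.03 mass %

M((Mg0.09Fe0.91)3Al2Si3O12) = 489.226 g/mol.
Al contributes 2 × 26.982 = 53.964 g per mole.
53.964/489.226 = 0.1103 → 11.03%.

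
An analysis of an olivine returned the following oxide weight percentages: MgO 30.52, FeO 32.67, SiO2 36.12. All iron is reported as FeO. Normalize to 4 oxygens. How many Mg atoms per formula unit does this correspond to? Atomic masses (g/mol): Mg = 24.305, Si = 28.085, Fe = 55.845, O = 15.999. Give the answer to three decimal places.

MgO: 30.52/40.304 = 0.75724 mol → 0.75724 mol Mg, 0.75724 mol O.
FeO: 32.67/71.844 = 0.45474 mol → 0.45474 mol Fe, 0.45474 mol O.
SiO2: 36.12/60.083 = 0.60117 mol → 0.60117 mol Si, 1.20234 mol O.
Total oxygen = 2.41432 mol. Normalization factor = 4/2.41432 = 1.65678.
Mg per 4 O = 0.75724 × 1.65678 = 1.255.

1.255 Mg apfu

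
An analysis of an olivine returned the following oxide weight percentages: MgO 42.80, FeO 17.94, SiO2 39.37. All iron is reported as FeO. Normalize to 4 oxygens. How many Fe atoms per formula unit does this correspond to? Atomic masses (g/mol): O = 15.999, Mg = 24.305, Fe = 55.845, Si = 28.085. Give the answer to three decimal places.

0.381 Fe apfu

MgO (M=40.304): mol = 1.06193; Mg = 1.06193, O = 1.06193.
FeO (M=71.844): mol = 0.24971; Fe = 0.24971, O = 0.24971.
SiO2 (M=60.083): mol = 0.65526; Si = 0.65526, O = 1.31052.
ΣO = 2.62216; factor = 4/ΣO = 1.52546.
Fe apfu = 0.24971 × 1.52546 = 0.381.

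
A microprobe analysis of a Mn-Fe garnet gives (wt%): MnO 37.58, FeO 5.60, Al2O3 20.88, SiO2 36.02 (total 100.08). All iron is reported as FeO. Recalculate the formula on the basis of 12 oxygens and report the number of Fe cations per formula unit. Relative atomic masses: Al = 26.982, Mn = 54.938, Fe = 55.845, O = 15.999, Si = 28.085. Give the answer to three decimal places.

37.58 wt% MnO ÷ 70.937 g/mol = 0.52977 mol, giving 0.52977 Mn and 0.52977 O.
5.60 wt% FeO ÷ 71.844 g/mol = 0.07795 mol, giving 0.07795 Fe and 0.07795 O.
20.88 wt% Al2O3 ÷ 101.961 g/mol = 0.20478 mol, giving 0.40956 Al and 0.61434 O.
36.02 wt% SiO2 ÷ 60.083 g/mol = 0.59950 mol, giving 0.59950 Si and 1.19900 O.
Oxygen sums to 2.42106; scaling by 12/2.42106 = 4.95651 puts the formula on 12 O.
Fe: 0.07795 × 4.95651 = 0.386 atoms per formula unit.

0.386 Fe apfu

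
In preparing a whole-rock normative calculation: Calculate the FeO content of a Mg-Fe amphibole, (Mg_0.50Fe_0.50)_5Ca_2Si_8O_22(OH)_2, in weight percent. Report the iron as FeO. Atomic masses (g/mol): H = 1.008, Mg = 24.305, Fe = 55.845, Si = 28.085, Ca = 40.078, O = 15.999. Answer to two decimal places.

Molar mass of (Mg_0.50Fe_0.50)_5Ca_2Si_8O_22(OH)_2 = 2.50·24.305 + 2.50·55.845 + 2·40.078 + 8·28.085 + 24·15.999 + 2·1.008 = 891.203 g/mol.
Each formula unit contains 2.50 Fe, equivalent to 2.50/1 = 2.5000 mol FeO.
M(FeO) = 1×55.845 + 1×15.999 = 71.844 g/mol.
Mass of FeO per formula unit = 2.5000 × 71.844 = 179.610 g.
FeO wt% = 179.610 / 891.203 × 100 = 20.15%.

20.15 wt%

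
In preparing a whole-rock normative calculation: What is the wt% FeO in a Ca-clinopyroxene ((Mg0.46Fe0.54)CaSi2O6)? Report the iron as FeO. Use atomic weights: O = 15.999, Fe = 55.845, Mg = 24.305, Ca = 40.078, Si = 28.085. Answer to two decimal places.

Molar mass of (Mg0.46Fe0.54)CaSi2O6 = 0.46·24.305 + 0.54·55.845 + 1·40.078 + 2·28.085 + 6·15.999 = 233.579 g/mol.
Each formula unit contains 0.54 Fe, equivalent to 0.54/1 = 0.5400 mol FeO.
M(FeO) = 1×55.845 + 1×15.999 = 71.844 g/mol.
Mass of FeO per formula unit = 0.5400 × 71.844 = 38.796 g.
FeO wt% = 38.796 / 233.579 × 100 = 16.61%.

16.61 wt%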